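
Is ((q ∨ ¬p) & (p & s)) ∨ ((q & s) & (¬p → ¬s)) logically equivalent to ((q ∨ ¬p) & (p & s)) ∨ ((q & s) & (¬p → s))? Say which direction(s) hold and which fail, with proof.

(⟹) Assume the antecedent. If p is true, the antecedent forces (p = T, s = T, q = T), and the consequent holds there. If p is false, the antecedent cannot hold. Either way the consequent holds.

(⟸) This fails. Under p = F, s = T, q = T, the left side is false but the right side is true.

Only the forward direction holds.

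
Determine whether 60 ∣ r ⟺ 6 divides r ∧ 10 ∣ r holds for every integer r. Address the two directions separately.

The forward direction holds; the converse fails.

(⇒) If 60 ∣ r, write r = 60q. Since 60 = 10·6, r = 6·(10q), so 6 ∣ r; and since 60 = 6·10, r = 10·(6q), so 10 ∣ r.

(⇐) This fails: take r = 30. Both 6 ∣ 30 and 10 ∣ 30, yet 30 is not a multiple of 60 (since 30 = 0·60 + 30), so 60 ∤ 30.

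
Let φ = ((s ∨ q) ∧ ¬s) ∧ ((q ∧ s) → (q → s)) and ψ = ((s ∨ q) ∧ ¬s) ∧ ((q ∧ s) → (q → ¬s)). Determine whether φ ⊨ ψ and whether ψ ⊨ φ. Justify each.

(→) Assume the antecedent. If q is true, the antecedent forces (q = T, s = F), and the consequent holds there. If q is false, the antecedent cannot hold. Either way the consequent holds.

(←) Assume the antecedent. If q is true, the antecedent forces (q = T, s = F), and the consequent holds there. If q is false, the antecedent cannot hold. Either way the consequent holds.

The biconditional holds.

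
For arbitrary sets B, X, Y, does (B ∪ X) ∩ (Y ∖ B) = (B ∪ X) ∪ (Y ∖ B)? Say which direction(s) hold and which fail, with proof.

Forward inclusion. Let x ∈ (B ∪ X) ∩ (Y ∖ B). Then x ∈ X ∩ Y and x ∉ B, from which x ∈ (B ∪ X) ∪ (Y ∖ B).

Reverse inclusion. This inclusion fails. Take B = {1}, X = ∅, Y = ∅; then 1 ∈ (B ∪ X) ∪ (Y ∖ B) but 1 ∉ (B ∪ X) ∩ (Y ∖ B).

(⊆) holds; (⊇) fails.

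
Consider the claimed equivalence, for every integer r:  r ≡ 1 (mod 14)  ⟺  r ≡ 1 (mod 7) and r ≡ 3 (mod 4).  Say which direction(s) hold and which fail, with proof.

[⇒] This fails: r = 1 gives 1 ≡ 1 (mod 14) but 1 ≡ 1 (mod 4), so the conjunction on the right does not hold.

[⇐] Conversely, if r ≡ 1 (mod 7) and r ≡ 3 (mod 4), then by the Chinese remainder theorem r ≡ 15 (mod 28). Since 15 ≡ 1 (mod 14) and 14 ∣ 28, we get r ≡ 1 (mod 14).

Only the converse holds.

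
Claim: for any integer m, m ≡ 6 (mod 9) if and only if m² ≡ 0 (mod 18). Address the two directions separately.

Both directions fail.

[⇒] This fails: take m = 15. Then 15 ≡ 6 (mod 9), but 15² = 225 ≡ 9 (mod 18), not 0.

[⇐] This fails: take m = 0. Then 0² = 0 ≡ 0 (mod 18), yet 0 ≡ 0 (mod 9), not 6.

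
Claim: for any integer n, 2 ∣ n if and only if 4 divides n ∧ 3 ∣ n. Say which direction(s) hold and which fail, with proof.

(⇒) This fails: take n = 2. Certainly 2 ∣ 2, but 4 ∤ 2.

(⇐) Suppose 4 ∣ n and 3 ∣ n. Any common multiple of 4 and 3 is a multiple of their lcm; here gcd(4, 3) = 1, so lcm(4, 3) = 4·3 = 12, so 12 ∣ n. Since 2 ∣ 12, it follows that 2 ∣ n.

(⇒) fails; (⇐) holds.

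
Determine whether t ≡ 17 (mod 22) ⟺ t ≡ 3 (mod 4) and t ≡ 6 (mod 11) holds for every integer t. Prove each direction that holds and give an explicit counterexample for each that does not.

(→) This fails: t = 17 gives 17 ≡ 17 (mod 22) but 17 ≡ 1 (mod 4), so the conjunction on the right does not hold.

(←) Conversely, if t ≡ 3 (mod 4) and t ≡ 6 (mod 11), then by the Chinese remainder theorem t ≡ 39 (mod 44). Since 39 ≡ 17 (mod 22) and 22 ∣ 44, we get t ≡ 17 (mod 22).

The forward direction fails; the converse holds.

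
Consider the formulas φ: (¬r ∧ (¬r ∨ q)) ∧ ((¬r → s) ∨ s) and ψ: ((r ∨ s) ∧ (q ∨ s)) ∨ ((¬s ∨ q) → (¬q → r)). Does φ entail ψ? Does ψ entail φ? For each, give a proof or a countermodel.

(⇒) holds; (⇐) fails.

Forward direction. Assume the antecedent. If r is true, the antecedent cannot hold. If r is false, the antecedent forces (r = F, q = F, s = T) or (r = F, q = T, s = T), and the consequent holds there. Either way the consequent holds.

Converse. This fails. Under r = T, q = F, s = F, the left side is false but the right side is true.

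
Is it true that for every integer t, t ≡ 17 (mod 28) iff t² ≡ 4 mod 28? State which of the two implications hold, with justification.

Neither implication holds.

(⟹) This fails: take t = 17. Then 17 ≡ 17 (mod 28), but 17² = 289 ≡ 9 (mod 28), not 4.

(⟸) This fails: take t = 2. Then 2² = 4 ≡ 4 (mod 28), yet 2 ≡ 2 (mod 28), not 17.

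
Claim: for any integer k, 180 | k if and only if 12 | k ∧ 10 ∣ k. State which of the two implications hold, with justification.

The forward direction holds; the converse fails.

(⇒) If 180 ∣ k, write k = 180q. Since 180 = 15·12, k = 12·(15q), so 12 ∣ k; and since 180 = 18·10, k = 10·(18q), so 10 ∣ k.

(⇐) This fails: take k = 60. Both 12 ∣ 60 and 10 ∣ 60, yet 60 is not a multiple of 180 (since 60 = 0·180 + 60), so 180 ∤ 60.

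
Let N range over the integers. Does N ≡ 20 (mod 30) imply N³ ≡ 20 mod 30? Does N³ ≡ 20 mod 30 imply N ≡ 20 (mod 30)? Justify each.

Both directions hold.

Forward direction. Suppose N ≡ 20 (mod 30). Write N = 30j + 20. Then (30j + 20)³ = 27000j³ + 54000j² + 36000j + 8000 = 30(900j³ + 1800j² + 1200j + 266) + 20, so N³ ≡ 20 (mod 30).

Converse. Suppose N³ ≡ 20 (mod 30). The only residue r in {0, …, 29} with r³ ≡ 20 (mod 30) is r = 20, so N ≡ 20 (mod 30).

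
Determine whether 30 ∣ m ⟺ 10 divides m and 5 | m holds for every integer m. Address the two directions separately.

Only the forward implication holds.

(⇐) This fails: take m = 10. Both 10 ∣ 10 and 5 ∣ 10, yet 10 is not a multiple of 30 (since 10 = 0·30 + 10), so 30 ∤ 10.

(⇒) If 30 ∣ m, write m = 30q. Since 30 = 3·10, m = 10·(3q), so 10 ∣ m; and since 30 = 6·5, m = 5·(6q), so 5 ∣ m.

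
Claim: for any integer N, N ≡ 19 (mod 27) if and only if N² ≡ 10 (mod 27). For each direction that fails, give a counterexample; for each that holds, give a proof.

(⟹) Suppose N ≡ 19 (mod 27). Write N = 27j + 19. Then (27j + 19)² = 729j² + 1026j + 361 = 27(27j² + 38j + 13) + 10, so N² ≡ 10 (mod 27).

(⟸) This fails: take N = 8. Then 8² = 64 ≡ 10 (mod 27), yet 8 ≡ 8 (mod 27), not 19.

Not equivalent: only (⇒) holds.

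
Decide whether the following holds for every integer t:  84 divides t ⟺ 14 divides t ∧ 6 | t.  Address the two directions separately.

Forward direction. If 84 ∣ t, write t = 84q. Since 84 = 6·14, t = 14·(6q), so 14 ∣ t; and since 84 = 14·6, t = 6·(14q), so 6 ∣ t.

Converse. This fails: take t = 42. Both 14 ∣ 42 and 6 ∣ 42, yet 42 is not a multiple of 84 (since 42 = 0·84 + 42), so 84 ∤ 42.

Not equivalent: only (⇒) holds.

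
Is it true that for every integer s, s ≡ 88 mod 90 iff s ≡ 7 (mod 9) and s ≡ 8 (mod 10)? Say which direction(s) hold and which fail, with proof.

The biconditional holds.

(⇐) If s ≡ 7 (mod 9) and s ≡ 8 (mod 10), then by the Chinese remainder theorem s ≡ 88 (mod 90). This is exactly s ≡ 88 (mod 90).

(⇒) Suppose s ≡ 88 (mod 90); write s = 90j + 88. Since 9 ∣ 90, reducing mod 9 gives s ≡ 88 ≡ 7 (mod 9); since 10 ∣ 90, reducing mod 10 gives s ≡ 88 ≡ 8 (mod 10).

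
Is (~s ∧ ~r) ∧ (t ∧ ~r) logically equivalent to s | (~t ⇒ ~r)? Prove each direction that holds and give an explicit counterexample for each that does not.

Not equivalent: only (⇒) holds.

(⇒) Assume the antecedent. If s is true, the antecedent cannot hold. If s is false, the antecedent forces (s = F, r = F, t = T), and s | (~t ⇒ ~r) holds there. Either way s | (~t ⇒ ~r) holds.

(⇐) This fails. Under s = F, r = F, t = F, the left side is false but the right side is true.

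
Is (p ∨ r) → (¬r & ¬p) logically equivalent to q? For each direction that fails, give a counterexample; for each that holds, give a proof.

(⇒) This fails. Under r = F, q = F, p = F, the left side is true but the right side is false.

(⇐) This fails. Under r = T, q = T, p = F, the left side is false but the right side is true.

Both directions fail.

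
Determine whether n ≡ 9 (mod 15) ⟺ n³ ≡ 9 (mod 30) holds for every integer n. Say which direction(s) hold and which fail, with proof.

(⇒) fails; (⇐) holds.

(→) This fails: take n = 24. Then 24 ≡ 9 (mod 15), but 24³ = 13824 ≡ 24 (mod 30), not 9.

(←) Conversely, the residues r modulo 30 with r³ ≡ 9 (mod 30) are exactly {9}, and each is ≡ 9 (mod 15).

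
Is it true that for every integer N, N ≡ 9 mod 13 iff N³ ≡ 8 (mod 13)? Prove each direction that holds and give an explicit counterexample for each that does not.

(⇒) This fails: take N = 9. Then 9 ≡ 9 (mod 13), but 9³ = 729 ≡ 1 (mod 13), not 8.

(⇐) This fails: take N = 2. Then 2³ = 8 ≡ 8 (mod 13), yet 2 ≡ 2 (mod 13), not 9.

Both directions fail.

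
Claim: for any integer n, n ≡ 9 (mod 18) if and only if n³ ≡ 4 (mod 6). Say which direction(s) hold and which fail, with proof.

[⇒] This fails: take n = 9. Then 9 ≡ 9 (mod 18), but 9³ = 729 ≡ 3 (mod 6), not 4.

[⇐] This fails: take n = 4. Then 4³ = 64 ≡ 4 (mod 6), yet 4 ≡ 4 (mod 18), not 9.

Both directions fail.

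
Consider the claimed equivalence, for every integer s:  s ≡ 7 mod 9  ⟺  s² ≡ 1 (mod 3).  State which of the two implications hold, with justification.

The forward direction holds; the converse fails.

(⇒) Suppose s ≡ 7 (mod 9). Then s² ≡ 7² = 49 (mod 9), and since 3 ∣ 9, also s² ≡ 1 (mod 3).

(⇐) This fails: take s = 1. Then 1² = 1 ≡ 1 (mod 3), yet 1 ≡ 1 (mod 9), not 7.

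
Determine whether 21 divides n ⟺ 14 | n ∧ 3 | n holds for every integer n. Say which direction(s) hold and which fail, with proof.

(⇒) This fails: take n = 21. Certainly 21 ∣ 21, but 14 ∤ 21.

(⇐) Suppose 14 ∣ n and 3 ∣ n. Any common multiple of 14 and 3 is a multiple of their lcm; here gcd(14, 3) = 1, so lcm(14, 3) = 14·3 = 42, so 42 ∣ n. Since 21 ∣ 42, it follows that 21 ∣ n.

(⇒) fails; (⇐) holds.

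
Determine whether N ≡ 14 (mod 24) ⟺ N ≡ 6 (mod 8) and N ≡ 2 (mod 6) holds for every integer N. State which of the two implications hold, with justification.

Forward direction. Suppose N ≡ 14 (mod 24); write N = 24j + 14. Since 8 ∣ 24, reducing mod 8 gives N ≡ 14 ≡ 6 (mod 8); since 6 ∣ 24, reducing mod 6 gives N ≡ 14 ≡ 2 (mod 6).

Converse. If N ≡ 6 (mod 8) and N ≡ 2 (mod 6), then by the Chinese remainder theorem N ≡ 14 (mod 24). This is exactly N ≡ 14 (mod 24).

The biconditional holds.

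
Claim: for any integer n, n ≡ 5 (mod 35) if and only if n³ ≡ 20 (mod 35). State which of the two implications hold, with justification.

(⟹) Suppose n ≡ 5 (mod 35). Write n = 35j + 5. Then (35j + 5)³ = 42875j³ + 18375j² + 2625j + 125 = 35(1225j³ + 525j² + 75j + 3) + 20, so n³ ≡ 20 (mod 35).

(⟸) This fails: take n = 10. Then 10³ = 1000 ≡ 20 (mod 35), yet 10 ≡ 10 (mod 35), not 5.

Only the forward implication holds.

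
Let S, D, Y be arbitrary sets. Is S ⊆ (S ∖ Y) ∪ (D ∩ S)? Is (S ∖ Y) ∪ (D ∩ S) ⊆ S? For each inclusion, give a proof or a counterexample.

(⟹) This inclusion fails. Take S = {1}, D = ∅, Y = {1}; then 1 ∈ S but 1 ∉ (S ∖ Y) ∪ (D ∩ S).

(⟸) Let x ∈ (S ∖ Y) ∪ (D ∩ S). Then either x ∈ S and x ∉ D, Y; or x ∈ S ∩ D and x ∉ Y; or x ∈ S ∩ D ∩ Y. In each case x ∈ S, so (S ∖ Y) ∪ (D ∩ S) ⊆ S.

The sets are not equal: only the reverse inclusion holds.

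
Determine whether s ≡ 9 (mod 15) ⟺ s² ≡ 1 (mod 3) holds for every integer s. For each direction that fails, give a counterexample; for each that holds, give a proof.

Both directions fail.

[⇒] This fails: take s = 9. Then 9 ≡ 9 (mod 15), but 9² = 81 ≡ 0 (mod 3), not 1.

[⇐] This fails: take s = 1. Then 1² = 1 ≡ 1 (mod 3), yet 1 ≡ 1 (mod 15), not 9.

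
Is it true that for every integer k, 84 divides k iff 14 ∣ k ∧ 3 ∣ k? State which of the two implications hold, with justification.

(⟹) If 84 ∣ k, write k = 84q. Since 84 = 6·14, k = 14·(6q), so 14 ∣ k; and since 84 = 28·3, k = 3·(28q), so 3 ∣ k.

(⟸) This fails: take k = 42. Both 14 ∣ 42 and 3 ∣ 42, yet 42 is not a multiple of 84 (since 42 = 0·84 + 42), so 84 ∤ 42.

Only the forward direction holds.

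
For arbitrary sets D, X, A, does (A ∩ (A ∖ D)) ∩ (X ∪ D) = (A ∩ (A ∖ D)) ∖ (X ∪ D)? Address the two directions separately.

Forward inclusion. This inclusion fails. Take D = ∅, X = {1}, A = {1}; then 1 ∈ (A ∩ (A ∖ D)) ∩ (X ∪ D) but 1 ∉ (A ∩ (A ∖ D)) ∖ (X ∪ D).

Reverse inclusion. This inclusion fails. Take D = ∅, X = ∅, A = {1}; then 1 ∈ (A ∩ (A ∖ D)) ∖ (X ∪ D) but 1 ∉ (A ∩ (A ∖ D)) ∩ (X ∪ D).

Neither inclusion holds.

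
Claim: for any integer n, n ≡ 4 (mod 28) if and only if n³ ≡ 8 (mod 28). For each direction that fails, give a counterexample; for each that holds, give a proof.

Forward direction. Suppose n ≡ 4 (mod 28). Write n = 28j + 4. Then (28j + 4)³ = 21952j³ + 9408j² + 1344j + 64 = 28(784j³ + 336j² + 48j + 2) + 8, so n³ ≡ 8 (mod 28).

Converse. This fails: take n = 2. Then 2³ = 8 ≡ 8 (mod 28), yet 2 ≡ 2 (mod 28), not 4.

The forward direction holds; the converse fails.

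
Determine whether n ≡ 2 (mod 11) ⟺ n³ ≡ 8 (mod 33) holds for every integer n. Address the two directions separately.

The forward direction fails; the converse holds.

(⟹) This fails: take n = 13. Then 13 ≡ 2 (mod 11), but 13³ = 2197 ≡ 19 (mod 33), not 8.

(⟸) Conversely, the residues r modulo 33 with r³ ≡ 8 (mod 33) are exactly {2}, and each is ≡ 2 (mod 11).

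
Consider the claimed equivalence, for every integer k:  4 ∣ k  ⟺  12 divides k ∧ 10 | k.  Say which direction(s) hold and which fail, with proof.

(←) Suppose 12 ∣ k and 10 ∣ k. Any common multiple of 12 and 10 is a multiple of their lcm; here lcm(12, 10) = 12·10/gcd(12, 10) = 120/2 = 60, so 60 ∣ k. Since 4 ∣ 60, it follows that 4 ∣ k.

(→) This fails: take k = 4. Certainly 4 ∣ 4, but 12 ∤ 4.

Only the converse holds.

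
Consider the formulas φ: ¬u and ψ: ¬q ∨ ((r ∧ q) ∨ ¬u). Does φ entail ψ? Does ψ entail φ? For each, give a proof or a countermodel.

(⟸) This fails. Under q = F, r = F, u = T, the left side is false but the right side is true.

(⟹) Assume the antecedent. If q is true, the antecedent forces (q = T, r = F, u = F) or (q = T, r = T, u = F), and ¬q ∨ ((r ∧ q) ∨ ¬u) holds there. If q is false, ¬q ∨ ((r ∧ q) ∨ ¬u) reduces to true regardless of the other variables. Either way ¬q ∨ ((r ∧ q) ∨ ¬u) holds.

Only the forward direction holds.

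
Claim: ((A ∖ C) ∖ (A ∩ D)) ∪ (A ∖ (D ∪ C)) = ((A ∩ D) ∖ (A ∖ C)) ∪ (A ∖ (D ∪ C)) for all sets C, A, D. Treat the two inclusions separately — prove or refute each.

The sets are not equal: only the forward inclusion holds.

(⟹) Let x ∈ ((A ∖ C) ∖ (A ∩ D)) ∪ (A ∖ (D ∪ C)). Then x ∈ A and x ∉ C, D, from which x ∈ ((A ∩ D) ∖ (A ∖ C)) ∪ (A ∖ (D ∪ C)).

(⟸) This inclusion fails. Take C = {1}, A = {1}, D = {1}; then 1 ∈ ((A ∩ D) ∖ (A ∖ C)) ∪ (A ∖ (D ∪ C)) but 1 ∉ ((A ∖ C) ∖ (A ∩ D)) ∪ (A ∖ (D ∪ C)).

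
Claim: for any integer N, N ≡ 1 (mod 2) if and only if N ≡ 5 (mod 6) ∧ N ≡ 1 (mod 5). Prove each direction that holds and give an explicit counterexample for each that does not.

(⇒) This fails: N = 1 gives 1 ≡ 1 (mod 2) but 1 ≡ 1 (mod 6), so the conjunction on the right does not hold.

(⇐) Conversely, if N ≡ 5 (mod 6) and N ≡ 1 (mod 5), then by the Chinese remainder theorem N ≡ 11 (mod 30). Since 11 ≡ 1 (mod 2) and 2 ∣ 30, we get N ≡ 1 (mod 2).

(⇒) fails; (⇐) holds.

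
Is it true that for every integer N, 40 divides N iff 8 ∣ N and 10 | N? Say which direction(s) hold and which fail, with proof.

Both directions hold.

Forward direction. If 40 ∣ N, write N = 40q. Since 40 = 5·8, N = 8·(5q), so 8 ∣ N; and since 40 = 4·10, N = 10·(4q), so 10 ∣ N.

Converse. Suppose 8 ∣ N and 10 ∣ N. Any common multiple of 8 and 10 is a multiple of their lcm; here lcm(8, 10) = 8·10/gcd(8, 10) = 80/2 = 40, so 40 ∣ N.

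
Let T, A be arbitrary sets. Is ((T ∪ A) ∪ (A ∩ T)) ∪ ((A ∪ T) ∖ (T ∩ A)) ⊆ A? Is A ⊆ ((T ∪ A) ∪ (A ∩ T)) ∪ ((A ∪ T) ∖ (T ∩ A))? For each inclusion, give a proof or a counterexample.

(⟹) This inclusion fails. Take T = {1}, A = ∅; then 1 ∈ ((T ∪ A) ∪ (A ∩ T)) ∪ ((A ∪ T) ∖ (T ∩ A)) but 1 ∉ A.

(⟸) Let x ∈ A. Then either x ∈ A and x ∉ T; or x ∈ T ∩ A. In each case x ∈ ((T ∪ A) ∪ (A ∩ T)) ∪ ((A ∪ T) ∖ (T ∩ A)), so A ⊆ ((T ∪ A) ∪ (A ∩ T)) ∪ ((A ∪ T) ∖ (T ∩ A)).

Only the reverse inclusion holds.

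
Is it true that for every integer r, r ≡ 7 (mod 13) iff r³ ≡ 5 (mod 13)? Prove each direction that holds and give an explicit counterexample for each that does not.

(⇒) holds; (⇐) fails.

Forward direction. Suppose r ≡ 7 (mod 13). Write r = 13j + 7. Then (13j + 7)³ = 2197j³ + 3549j² + 1911j + 343 = 13(169j³ + 273j² + 147j + 26) + 5, so r³ ≡ 5 (mod 13).

Converse. This fails: take r = 8. Then 8³ = 512 ≡ 5 (mod 13), yet 8 ≡ 8 (mod 13), not 7.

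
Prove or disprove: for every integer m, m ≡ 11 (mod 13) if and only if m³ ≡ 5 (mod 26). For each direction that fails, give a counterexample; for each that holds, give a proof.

(⇒) fails and (⇐) fails.

(⇒) This fails: take m = 24. Then 24 ≡ 11 (mod 13), but 24³ = 13824 ≡ 18 (mod 26), not 5.

(⇐) This fails: take m = 7. Then 7³ = 343 ≡ 5 (mod 26), yet 7 ≡ 7 (mod 13), not 11.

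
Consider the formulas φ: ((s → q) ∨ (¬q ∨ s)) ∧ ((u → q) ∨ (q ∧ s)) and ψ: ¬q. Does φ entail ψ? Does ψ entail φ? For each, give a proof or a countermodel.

(⇒) This fails. Under u = F, s = F, q = T, the left side is true but the right side is false.

(⇐) This fails. Under u = T, s = F, q = F, the left side is false but the right side is true.

Both directions fail.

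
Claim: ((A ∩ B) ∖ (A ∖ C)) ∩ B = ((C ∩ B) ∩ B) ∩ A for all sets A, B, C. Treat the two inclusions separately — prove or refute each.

Reverse inclusion. Let x ∈ ((C ∩ B) ∩ B) ∩ A. Then x ∈ A ∩ B ∩ C, from which x ∈ ((A ∩ B) ∖ (A ∖ C)) ∩ B.

Forward inclusion. Let x ∈ ((A ∩ B) ∖ (A ∖ C)) ∩ B. Then x ∈ A ∩ B ∩ C, from which x ∈ ((C ∩ B) ∩ B) ∩ A.

Both inclusions hold; the sets are equal.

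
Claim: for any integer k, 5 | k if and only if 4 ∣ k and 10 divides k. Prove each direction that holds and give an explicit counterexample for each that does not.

Forward direction. This fails: take k = 5. Certainly 5 ∣ 5, but 4 ∤ 5.

Converse. Suppose 4 ∣ k and 10 ∣ k. Any common multiple of 4 and 10 is a multiple of their lcm; here lcm(4, 10) = 4·10/gcd(4, 10) = 40/2 = 20, so 20 ∣ k. Since 5 ∣ 20, it follows that 5 ∣ k.

Not equivalent: only (⇐) holds.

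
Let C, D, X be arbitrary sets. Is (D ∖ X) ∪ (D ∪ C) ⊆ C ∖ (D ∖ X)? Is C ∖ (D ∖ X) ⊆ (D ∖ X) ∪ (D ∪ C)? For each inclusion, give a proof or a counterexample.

(⊇) Let x ∈ C ∖ (D ∖ X). Then either x ∈ C and x ∉ D, X; or x ∈ C ∩ X and x ∉ D; or x ∈ C ∩ D ∩ X. In each case x ∈ (D ∖ X) ∪ (D ∪ C), so C ∖ (D ∖ X) ⊆ (D ∖ X) ∪ (D ∪ C).

(⊆) This inclusion fails. Take C = ∅, D = {1}, X = ∅; then 1 ∈ (D ∖ X) ∪ (D ∪ C) but 1 ∉ C ∖ (D ∖ X).

Only the reverse inclusion holds.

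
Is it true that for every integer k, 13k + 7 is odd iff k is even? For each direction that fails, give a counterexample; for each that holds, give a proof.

(→) Suppose 13k + 7 is odd. Since 13 is odd, 13k and k have the same parity, so 13k + 7 ≡ k + 7 (mod 2). As 7 is odd, 13k + 7 is odd exactly when k is even. Thus k is even.

(←) Conversely, suppose k is even; write k = 2j. Then 13k + 7 = 13·(2j) + 7 = 2·13j + 7, which is odd.

Both directions hold; the statement is true.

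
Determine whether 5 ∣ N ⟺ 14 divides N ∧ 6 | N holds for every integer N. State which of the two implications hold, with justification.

Both directions fail.

Forward direction. This fails: take N = 5. Certainly 5 ∣ 5, but 14 ∤ 5.

Converse. This fails: take N = 42. Both 14 ∣ 42 and 6 ∣ 42, yet 42 is not a multiple of 5 (since 42 = 8·5 + 2), so 5 ∤ 42.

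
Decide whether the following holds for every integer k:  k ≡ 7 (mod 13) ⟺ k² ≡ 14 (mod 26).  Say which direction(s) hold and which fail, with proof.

Neither direction holds.

Forward direction. This fails: take k = 7. Then 7 ≡ 7 (mod 13), but 7² = 49 ≡ 23 (mod 26), not 14.

Converse. This fails: take k = 12. Then 12² = 144 ≡ 14 (mod 26), yet 12 ≡ 12 (mod 13), not 7.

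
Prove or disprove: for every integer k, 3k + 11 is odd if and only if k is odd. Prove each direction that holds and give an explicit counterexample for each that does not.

Neither direction holds.

[⇒] This fails: k = 2 gives 3k + 11 = 17, which is odd, but 2 is even, not odd.

[⇐] This also fails: k = 3 is odd, but 3k + 11 = 20 is even, not odd.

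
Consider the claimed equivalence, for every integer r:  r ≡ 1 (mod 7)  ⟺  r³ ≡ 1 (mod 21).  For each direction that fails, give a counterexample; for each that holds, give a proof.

Forward direction. This fails: take r = 8. Then 8 ≡ 1 (mod 7), but 8³ = 512 ≡ 8 (mod 21), not 1.

Converse. This fails: take r = 4. Then 4³ = 64 ≡ 1 (mod 21), yet 4 ≡ 4 (mod 7), not 1.

Neither direction holds.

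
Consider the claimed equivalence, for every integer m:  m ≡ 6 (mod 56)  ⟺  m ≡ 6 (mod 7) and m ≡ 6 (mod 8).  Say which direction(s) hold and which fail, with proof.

Both implications hold.

[⇒] Suppose m ≡ 6 (mod 56); write m = 56j + 6. Since 7 ∣ 56, reducing mod 7 gives m ≡ 6 (mod 7); since 8 ∣ 56, reducing mod 8 gives m ≡ 6 (mod 8).

[⇐] Conversely, if m ≡ 6 (mod 7) and m ≡ 6 (mod 8), then by the Chinese remainder theorem m ≡ 6 (mod 56). This is exactly m ≡ 6 (mod 56).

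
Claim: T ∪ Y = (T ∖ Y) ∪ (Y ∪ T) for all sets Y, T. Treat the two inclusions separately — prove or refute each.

The two sets are equal.

(⟹) Let x ∈ T ∪ Y. Then either x ∈ Y and x ∉ T; or x ∈ T and x ∉ Y; or x ∈ Y ∩ T. In each case x ∈ (T ∖ Y) ∪ (Y ∪ T), so T ∪ Y ⊆ (T ∖ Y) ∪ (Y ∪ T).

(⟸) Let x ∈ (T ∖ Y) ∪ (Y ∪ T). Then either x ∈ Y and x ∉ T; or x ∈ T and x ∉ Y; or x ∈ Y ∩ T. In each case x ∈ T ∪ Y, so (T ∖ Y) ∪ (Y ∪ T) ⊆ T ∪ Y.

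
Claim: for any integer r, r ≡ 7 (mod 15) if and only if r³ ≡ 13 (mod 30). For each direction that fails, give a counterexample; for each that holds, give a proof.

Only the reverse direction holds.

[⇒] This fails: take r = 22. Then 22 ≡ 7 (mod 15), but 22³ = 10648 ≡ 28 (mod 30), not 13.

[⇐] Conversely, the residues r modulo 30 with r³ ≡ 13 (mod 30) are exactly {7}, and each is ≡ 7 (mod 15).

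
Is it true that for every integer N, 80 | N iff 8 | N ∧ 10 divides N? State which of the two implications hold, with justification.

Not equivalent: only (⇒) holds.

(⇒) If 80 ∣ N, write N = 80q. Since 80 = 10·8, N = 8·(10q), so 8 ∣ N; and since 80 = 8·10, N = 10·(8q), so 10 ∣ N.

(⇐) This fails: take N = 40. Both 8 ∣ 40 and 10 ∣ 40, yet 40 is not a multiple of 80 (since 40 = 0·80 + 40), so 80 ∤ 40.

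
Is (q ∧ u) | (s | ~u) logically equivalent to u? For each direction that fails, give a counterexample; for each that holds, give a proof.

(⟹) This fails. Under s = F, q = F, u = F, the left side is true but the right side is false.

(⟸) This fails. Under s = F, q = F, u = T, the left side is false but the right side is true.

Neither implication holds.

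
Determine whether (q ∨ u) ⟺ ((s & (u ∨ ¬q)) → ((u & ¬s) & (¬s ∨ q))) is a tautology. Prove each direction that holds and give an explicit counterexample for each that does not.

Neither direction holds.

(⟹) This fails. Under u = T, s = T, q = F, the left side is true but the right side is false.

(⟸) This fails. Under u = F, s = F, q = F, the left side is false but the right side is true.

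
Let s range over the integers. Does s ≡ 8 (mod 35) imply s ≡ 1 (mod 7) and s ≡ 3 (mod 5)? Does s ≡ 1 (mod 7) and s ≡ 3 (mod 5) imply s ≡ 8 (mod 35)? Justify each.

The biconditional holds.

(⟸) If s ≡ 1 (mod 7) and s ≡ 3 (mod 5), then by the Chinese remainder theorem s ≡ 8 (mod 35). This is exactly s ≡ 8 (mod 35).

(⟹) Suppose s ≡ 8 (mod 35); write s = 35j + 8. Since 7 ∣ 35, reducing mod 7 gives s ≡ 8 ≡ 1 (mod 7); since 5 ∣ 35, reducing mod 5 gives s ≡ 8 ≡ 3 (mod 5).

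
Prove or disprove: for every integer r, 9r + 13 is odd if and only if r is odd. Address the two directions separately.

(⟹) This fails: r = 4 gives 9r + 13 = 49, which is odd, but 4 is even, not odd.

(⟸) This also fails: r = 3 is odd, but 9r + 13 = 40 is even, not odd.

Both directions fail.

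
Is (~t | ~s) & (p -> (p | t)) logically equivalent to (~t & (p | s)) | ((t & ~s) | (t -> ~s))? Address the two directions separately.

[⇒] Assume the antecedent. If t is true, the antecedent forces (t = T, p = F, s = F) or (t = T, p = T, s = F), and the consequent holds there. If t is false, the consequent reduces to true regardless of the other variables. Either way the consequent holds.

[⇐] Assume the antecedent. If t is true, the antecedent forces (t = T, p = F, s = F) or (t = T, p = T, s = F), and (~t | ~s) & (p -> (p | t)) holds there. If t is false, (~t | ~s) & (p -> (p | t)) reduces to true regardless of the other variables. Either way (~t | ~s) & (p -> (p | t)) holds.

The biconditional holds.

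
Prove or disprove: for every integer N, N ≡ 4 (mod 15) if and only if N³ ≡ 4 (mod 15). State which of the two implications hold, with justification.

[⇒] Suppose N ≡ 4 (mod 15). Write N = 15j + 4. Then (15j + 4)³ = 3375j³ + 2700j² + 720j + 64 = 15(225j³ + 180j² + 48j + 4) + 4, so N³ ≡ 4 (mod 15).

[⇐] Conversely, suppose N³ ≡ 4 (mod 15). The only residue r in {0, …, 14} with r³ ≡ 4 (mod 15) is r = 4, so N ≡ 4 (mod 15).

Equivalent; both directions hold.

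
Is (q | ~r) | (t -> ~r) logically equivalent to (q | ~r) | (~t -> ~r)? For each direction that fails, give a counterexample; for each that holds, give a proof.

(⇒) This fails. Under r = T, q = F, t = F, the left side is true but the right side is false.

(⇐) This fails. Under r = T, q = F, t = T, the left side is false but the right side is true.

(⇒) fails and (⇐) fails.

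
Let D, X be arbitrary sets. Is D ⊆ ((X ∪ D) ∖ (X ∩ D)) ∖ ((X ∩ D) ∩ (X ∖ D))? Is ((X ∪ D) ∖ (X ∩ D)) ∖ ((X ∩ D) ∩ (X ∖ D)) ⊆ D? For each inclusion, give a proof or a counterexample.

Forward inclusion. This inclusion fails. Take D = {1}, X = {1}; then 1 ∈ D but 1 ∉ ((X ∪ D) ∖ (X ∩ D)) ∖ ((X ∩ D) ∩ (X ∖ D)).

Reverse inclusion. This inclusion fails. Take D = ∅, X = {1}; then 1 ∈ ((X ∪ D) ∖ (X ∩ D)) ∖ ((X ∩ D) ∩ (X ∖ D)) but 1 ∉ D.

(⊆) fails and (⊇) fails.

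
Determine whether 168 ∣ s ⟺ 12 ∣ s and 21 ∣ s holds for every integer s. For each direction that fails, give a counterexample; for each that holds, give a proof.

(→) If 168 ∣ s, write s = 168q. Since 168 = 14·12, s = 12·(14q), so 12 ∣ s; and since 168 = 8·21, s = 21·(8q), so 21 ∣ s.

(←) This fails: take s = 84. Both 12 ∣ 84 and 21 ∣ 84, yet 84 is not a multiple of 168 (since 84 = 0·168 + 84), so 168 ∤ 84.

Only the forward implication holds.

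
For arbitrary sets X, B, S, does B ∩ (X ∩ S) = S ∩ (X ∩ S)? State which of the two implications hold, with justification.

Only the forward inclusion holds.

(⟹) Let x ∈ B ∩ (X ∩ S). Then x ∈ X ∩ B ∩ S, from which x ∈ S ∩ (X ∩ S).

(⟸) This inclusion fails. Take X = {1}, B = ∅, S = {1}; then 1 ∈ S ∩ (X ∩ S) but 1 ∉ B ∩ (X ∩ S).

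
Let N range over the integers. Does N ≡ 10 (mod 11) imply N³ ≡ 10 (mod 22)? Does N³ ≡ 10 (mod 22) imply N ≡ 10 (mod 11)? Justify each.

(←) The residues r modulo 22 with r³ ≡ 10 (mod 22) are exactly {10}, and each is ≡ 10 (mod 11).

(→) This fails: take N = 21. Then 21 ≡ 10 (mod 11), but 21³ = 9261 ≡ 21 (mod 22), not 10.

Only the reverse direction holds.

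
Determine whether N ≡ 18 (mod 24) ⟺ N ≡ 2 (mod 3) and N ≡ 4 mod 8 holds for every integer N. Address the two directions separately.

(→) This fails: N = 18 gives 18 ≡ 18 (mod 24) but 18 ≡ 0 (mod 3), so the conjunction on the right does not hold.

(←) This fails: N = 20 satisfies both congruences on the right (20 ≡ 2 mod 3 and 20 ≡ 4 mod 8) yet 20 ≡ 20 (mod 24), not 18.

Neither implication holds.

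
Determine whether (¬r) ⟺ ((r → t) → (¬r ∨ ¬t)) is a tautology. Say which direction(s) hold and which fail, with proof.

[⇒] Assume the antecedent. If t is true, the antecedent forces (t = T, r = F), and (r → t) → (¬r ∨ ¬t) holds there. If t is false, (r → t) → (¬r ∨ ¬t) reduces to true regardless of the other variables. Either way (r → t) → (¬r ∨ ¬t) holds.

[⇐] This fails. Under t = F, r = T, the left side is false but the right side is true.

Only the forward direction holds.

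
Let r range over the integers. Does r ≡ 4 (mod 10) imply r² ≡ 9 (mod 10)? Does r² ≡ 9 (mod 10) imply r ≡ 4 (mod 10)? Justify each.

Neither direction holds.

(⇒) This fails: take r = 4. Then 4 ≡ 4 (mod 10), but 4² = 16 ≡ 6 (mod 10), not 9.

(⇐) This fails: take r = 3. Then 3² = 9 ≡ 9 (mod 10), yet 3 ≡ 3 (mod 10), not 4.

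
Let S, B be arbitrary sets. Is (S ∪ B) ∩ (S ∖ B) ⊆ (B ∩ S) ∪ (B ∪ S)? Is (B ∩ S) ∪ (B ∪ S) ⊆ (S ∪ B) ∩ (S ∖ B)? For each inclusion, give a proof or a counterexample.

Only the forward inclusion holds.

(⊇) This inclusion fails. Take S = ∅, B = {1}; then 1 ∈ (B ∩ S) ∪ (B ∪ S) but 1 ∉ (S ∪ B) ∩ (S ∖ B).

(⊆) Let x ∈ (S ∪ B) ∩ (S ∖ B). Then x ∈ S and x ∉ B, from which x ∈ (B ∩ S) ∪ (B ∪ S).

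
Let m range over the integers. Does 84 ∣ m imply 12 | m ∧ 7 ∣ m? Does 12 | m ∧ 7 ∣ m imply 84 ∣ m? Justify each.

Converse. Suppose 12 ∣ m and 7 ∣ m. Any common multiple of 12 and 7 is a multiple of their lcm; here gcd(12, 7) = 1, so lcm(12, 7) = 12·7 = 84, so 84 ∣ m.

Forward direction. If 84 ∣ m, write m = 84q. Since 84 = 7·12, m = 12·(7q), so 12 ∣ m; and since 84 = 12·7, m = 7·(12q), so 7 ∣ m.

Both directions hold; the statement is true.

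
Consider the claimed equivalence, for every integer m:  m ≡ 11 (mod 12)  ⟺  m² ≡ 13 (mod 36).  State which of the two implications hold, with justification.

(⇒) This fails: take m = 23. Then 23 ≡ 11 (mod 12), but 23² = 529 ≡ 25 (mod 36), not 13.

(⇐) This fails: take m = 7. Then 7² = 49 ≡ 13 (mod 36), yet 7 ≡ 7 (mod 12), not 11.

(⇒) fails and (⇐) fails.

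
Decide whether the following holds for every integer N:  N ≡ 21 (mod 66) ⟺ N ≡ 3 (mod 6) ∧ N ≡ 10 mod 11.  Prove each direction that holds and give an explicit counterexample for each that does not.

Equivalent; both directions hold.

(→) Suppose N ≡ 21 (mod 66); write N = 66j + 21. Since 6 ∣ 66, reducing mod 6 gives N ≡ 21 ≡ 3 (mod 6); since 11 ∣ 66, reducing mod 11 gives N ≡ 21 ≡ 10 (mod 11).

(←) Conversely, if N ≡ 3 (mod 6) and N ≡ 10 (mod 11), then by the Chinese remainder theorem N ≡ 21 (mod 66). This is exactly N ≡ 21 (mod 66).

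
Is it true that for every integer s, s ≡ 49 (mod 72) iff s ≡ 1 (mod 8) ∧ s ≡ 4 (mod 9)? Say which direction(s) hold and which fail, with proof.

Equivalent; both directions hold.

(⇒) Suppose s ≡ 49 (mod 72); write s = 72j + 49. Since 8 ∣ 72, reducing mod 8 gives s ≡ 49 ≡ 1 (mod 8); since 9 ∣ 72, reducing mod 9 gives s ≡ 49 ≡ 4 (mod 9).

(⇐) Conversely, if s ≡ 1 (mod 8) and s ≡ 4 (mod 9), then by the Chinese remainder theorem s ≡ 49 (mod 72). This is exactly s ≡ 49 (mod 72).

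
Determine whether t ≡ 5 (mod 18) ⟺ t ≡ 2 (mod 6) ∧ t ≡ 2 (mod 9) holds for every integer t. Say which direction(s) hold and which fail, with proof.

Both directions fail.

(→) This fails: t = 5 gives 5 ≡ 5 (mod 18) but 5 ≡ 5 (mod 6), so the conjunction on the right does not hold.

(←) This fails: t = 2 satisfies both congruences on the right (2 ≡ 2 mod 6 and 2 ≡ 2 mod 9) yet 2 ≡ 2 (mod 18), not 5.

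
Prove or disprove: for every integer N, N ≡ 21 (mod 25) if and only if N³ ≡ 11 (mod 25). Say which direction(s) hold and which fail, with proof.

Equivalent; both directions hold.

[⇒] Suppose N ≡ 21 (mod 25). Write N = 25j + 21. Then (25j + 21)³ = 15625j³ + 39375j² + 33075j + 9261 = 25(625j³ + 1575j² + 1323j + 370) + 11, so N³ ≡ 11 (mod 25).

[⇐] Conversely, suppose N³ ≡ 11 (mod 25). The only residue r in {0, …, 24} with r³ ≡ 11 (mod 25) is r = 21, so N ≡ 21 (mod 25).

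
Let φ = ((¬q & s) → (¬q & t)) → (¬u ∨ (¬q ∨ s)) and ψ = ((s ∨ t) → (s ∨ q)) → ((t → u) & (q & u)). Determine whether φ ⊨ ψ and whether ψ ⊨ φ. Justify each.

Neither direction holds.

(⟹) This fails. Under q = F, t = F, u = F, s = F, the left side is true but the right side is false.

(⟸) This fails. Under q = T, t = F, u = T, s = F, the left side is false but the right side is true.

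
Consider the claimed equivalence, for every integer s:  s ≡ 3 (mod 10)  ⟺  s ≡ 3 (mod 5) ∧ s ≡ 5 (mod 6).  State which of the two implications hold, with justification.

(⇒) This fails: s = 3 gives 3 ≡ 3 (mod 10) but 3 ≡ 3 (mod 6), so the conjunction on the right does not hold.

(⇐) Conversely, if s ≡ 3 (mod 5) and s ≡ 5 (mod 6), then by the Chinese remainder theorem s ≡ 23 (mod 30). Since 23 ≡ 3 (mod 10) and 10 ∣ 30, we get s ≡ 3 (mod 10).

Only the converse holds.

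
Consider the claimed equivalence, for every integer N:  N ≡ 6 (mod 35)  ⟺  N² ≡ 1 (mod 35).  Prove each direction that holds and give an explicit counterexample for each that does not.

(⟹) Suppose N ≡ 6 (mod 35). Write N = 35j + 6. Then (35j + 6)² = 1225j² + 420j + 36 = 35(35j² + 12j + 1) + 1, so N² ≡ 1 (mod 35).

(⟸) This fails: take N = 1. Then 1² = 1 ≡ 1 (mod 35), yet 1 ≡ 1 (mod 35), not 6.

Only the forward direction holds.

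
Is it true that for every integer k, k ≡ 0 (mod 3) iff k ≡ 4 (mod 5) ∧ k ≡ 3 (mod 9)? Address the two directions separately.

Forward direction. This fails: k = 0 gives 0 ≡ 0 (mod 3) but 0 ≡ 0 (mod 5), so the conjunction on the right does not hold.

Converse. If k ≡ 4 (mod 5) and k ≡ 3 (mod 9), then by the Chinese remainder theorem k ≡ 39 (mod 45). Since 39 ≡ 0 (mod 3) and 3 ∣ 45, we get k ≡ 0 (mod 3).

Only the reverse direction holds.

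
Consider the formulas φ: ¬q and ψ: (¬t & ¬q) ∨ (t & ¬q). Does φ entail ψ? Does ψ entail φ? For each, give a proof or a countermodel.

(⟸) Assume the antecedent. If t is true, the antecedent forces (t = T, q = F), and ¬q holds there. If t is false, the antecedent forces (t = F, q = F), and ¬q holds there. Either way ¬q holds.

(⟹) Assume the antecedent. If t is true, the antecedent forces (t = T, q = F), and (¬t & ¬q) ∨ (t & ¬q) holds there. If t is false, the antecedent forces (t = F, q = F), and (¬t & ¬q) ∨ (t & ¬q) holds there. Either way (¬t & ¬q) ∨ (t & ¬q) holds.

Both implications hold.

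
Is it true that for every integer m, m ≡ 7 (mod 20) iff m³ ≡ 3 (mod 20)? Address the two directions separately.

[⇒] Suppose m ≡ 7 (mod 20). Write m = 20j + 7. Then (20j + 7)³ = 8000j³ + 8400j² + 2940j + 343 = 20(400j³ + 420j² + 147j + 17) + 3, so m³ ≡ 3 (mod 20).

[⇐] Conversely, suppose m³ ≡ 3 (mod 20). The only residue r in {0, …, 19} with r³ ≡ 3 (mod 20) is r = 7, so m ≡ 7 (mod 20).

Both directions hold.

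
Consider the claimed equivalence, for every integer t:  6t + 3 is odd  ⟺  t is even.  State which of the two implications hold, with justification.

Forward direction. This fails: take t = 3. Then 6t + 3 = 21, which is odd, yet t = 3 is odd, not even.

Converse. Suppose t is even. Since 6 is even, 6t is even for every t, so 6t + 3 has the same parity as 3, which is odd. Hence 6t + 3 is odd.

Not equivalent: only (⇐) holds.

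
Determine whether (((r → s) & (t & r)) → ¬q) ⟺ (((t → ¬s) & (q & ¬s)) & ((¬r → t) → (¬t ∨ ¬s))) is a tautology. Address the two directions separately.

(⇐) Assume the antecedent. If r is true, the antecedent forces (r = T, s = F, q = T, t = F) or (r = T, s = F, q = T, t = T), and ((r → s) & (t & r)) → ¬q holds there. If r is false, ((r → s) & (t & r)) → ¬q reduces to true regardless of the other variables. Either way ((r → s) & (t & r)) → ¬q holds.

(⇒) This fails. Under r = F, s = F, q = F, t = F, the left side is true but the right side is false.

Not equivalent: only (⇐) holds.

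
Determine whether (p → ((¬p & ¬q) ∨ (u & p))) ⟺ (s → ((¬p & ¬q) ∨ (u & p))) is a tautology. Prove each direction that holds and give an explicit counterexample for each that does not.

(→) This fails. Under p = F, q = T, u = F, s = T, the left side is true but the right side is false.

(←) This fails. Under p = T, q = F, u = F, s = F, the left side is false but the right side is true.

(⇒) fails and (⇐) fails.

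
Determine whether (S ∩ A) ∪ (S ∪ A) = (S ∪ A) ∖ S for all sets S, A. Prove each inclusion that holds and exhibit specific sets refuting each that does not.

(⊆) This inclusion fails. Take S = {1}, A = ∅; then 1 ∈ (S ∩ A) ∪ (S ∪ A) but 1 ∉ (S ∪ A) ∖ S.

(⊇) Let x ∈ (S ∪ A) ∖ S. Then x ∈ A and x ∉ S, from which x ∈ (S ∩ A) ∪ (S ∪ A).

The sets are not equal: only the reverse inclusion holds.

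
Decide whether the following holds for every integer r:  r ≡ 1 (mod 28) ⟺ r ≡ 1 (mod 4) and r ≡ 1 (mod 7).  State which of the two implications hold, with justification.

Both implications hold.

Forward direction. Suppose r ≡ 1 (mod 28); write r = 28j + 1. Since 4 ∣ 28, reducing mod 4 gives r ≡ 1 (mod 4); since 7 ∣ 28, reducing mod 7 gives r ≡ 1 (mod 7).

Converse. If r ≡ 1 (mod 4) and r ≡ 1 (mod 7), then by the Chinese remainder theorem r ≡ 1 (mod 28). This is exactly r ≡ 1 (mod 28).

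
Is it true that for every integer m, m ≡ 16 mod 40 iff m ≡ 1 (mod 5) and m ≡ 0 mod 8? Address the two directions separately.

(→) Suppose m ≡ 16 (mod 40); write m = 40j + 16. Since 5 ∣ 40, reducing mod 5 gives m ≡ 16 ≡ 1 (mod 5); since 8 ∣ 40, reducing mod 8 gives m ≡ 16 ≡ 0 (mod 8).

(←) Conversely, if m ≡ 1 (mod 5) and m ≡ 0 (mod 8), then by the Chinese remainder theorem m ≡ 16 (mod 40). This is exactly m ≡ 16 (mod 40).

Both directions hold.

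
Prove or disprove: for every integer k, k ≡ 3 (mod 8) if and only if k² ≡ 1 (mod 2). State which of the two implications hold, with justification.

(⇒) holds; (⇐) fails.

(⇐) This fails: take k = 1. Then 1² = 1 ≡ 1 (mod 2), yet 1 ≡ 1 (mod 8), not 3.

(⇒) Suppose k ≡ 3 (mod 8). Then k² ≡ 3² = 9 (mod 8), and since 2 ∣ 8, also k² ≡ 1 (mod 2).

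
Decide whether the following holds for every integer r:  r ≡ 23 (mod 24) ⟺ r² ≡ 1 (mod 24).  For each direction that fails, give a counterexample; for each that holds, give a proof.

The forward direction holds; the converse fails.

[⇐] This fails: take r = 1. Then 1² = 1 ≡ 1 (mod 24), yet 1 ≡ 1 (mod 24), not 23.

[⇒] Suppose r ≡ 23 (mod 24). Write r = 24j + 23. Then (24j + 23)² = 576j² + 1104j + 529 = 24(24j² + 46j + 22) + 1, so r² ≡ 1 (mod 24).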